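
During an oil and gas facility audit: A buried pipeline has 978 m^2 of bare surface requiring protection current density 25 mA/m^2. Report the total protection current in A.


I = area * current density, then convert mA → A (÷1000)
I = 978 * 25 / 1000 = 24.45 A

24.45 A


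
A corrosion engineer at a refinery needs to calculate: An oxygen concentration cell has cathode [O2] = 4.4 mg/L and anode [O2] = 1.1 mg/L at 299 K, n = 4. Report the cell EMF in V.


Apply the Nernst concentration-cell relation: E = (RT/nF)*ln(C_cathode/C_anode)
RT/nF = 8.314*299/(4*96485) = 0.00644112 V
ln(4.4/1.1) = 1.38629
E = 0.00644112 * 1.38629 = 0.00893 V

0.00893 V


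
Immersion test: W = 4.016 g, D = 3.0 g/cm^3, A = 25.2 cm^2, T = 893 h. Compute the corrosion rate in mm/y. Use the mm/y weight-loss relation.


Apply the mm/y weight-loss relation: CR = 87600 * W / (D * A * T)
Numerator: 87600 * 4.016 = 351801.6
Denominator: 3.0 * 25.2 * 893 = 67510.8
CR = 351801.6 / 67510.8 = 5.21104 mm/y

5.21104 mm/y


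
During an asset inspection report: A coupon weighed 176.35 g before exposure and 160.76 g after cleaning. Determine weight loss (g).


Weight loss = initial − final
WL = 176.35 − 160.76 = 15.59 g

15.59 g


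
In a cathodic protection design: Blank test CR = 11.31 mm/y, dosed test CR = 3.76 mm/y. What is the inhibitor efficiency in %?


Apply the inhibitor-efficiency definition: IE = (CR_blank − CR_inh)/CR_blank × 100
IE = (11.31 − 3.76) / 11.31 × 100
IE = 7.55 / 11.31 × 100 = 66.8 %

66.8 %


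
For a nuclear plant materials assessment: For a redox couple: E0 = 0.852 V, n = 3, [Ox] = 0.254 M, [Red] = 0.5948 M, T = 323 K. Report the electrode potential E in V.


Apply the Nernst equation: E = E0 + (RT/nF)*ln([Ox]/[Red])
Step 1: RT/nF = 8.314*323/(3*96485) = 0.00927751 V
Step 2: [Ox]/[Red] = 0.254/0.5948 = 0.427034
Step 3: ln(0.427034) = -0.850892
Step 4: correction = 0.00927751 * -0.850892 = -0.008 V
E = 0.852 + -0.008 = 0.844 V

0.844 V


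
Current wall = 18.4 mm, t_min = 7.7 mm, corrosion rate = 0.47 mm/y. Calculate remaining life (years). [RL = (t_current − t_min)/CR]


Apply the remaining-life relation: RL = (t_current − t_min) / CR
RL = (18.4 − 7.7) / 0.47 = 10.7 / 0.47 = 22.8 years

22.8 years


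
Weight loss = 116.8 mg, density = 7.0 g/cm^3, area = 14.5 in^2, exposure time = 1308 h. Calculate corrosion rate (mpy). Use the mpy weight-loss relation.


Apply the mpy weight-loss relation: CR = 534 * W / (D * A * T)
Numerator: 534 * 116.8 = 62371.2
Denominator: 7.0 * 14.5 * 1308 = 132762.0
CR = 62371.2 / 132762.0 = 0.4698 mpy

0.4698 mpy


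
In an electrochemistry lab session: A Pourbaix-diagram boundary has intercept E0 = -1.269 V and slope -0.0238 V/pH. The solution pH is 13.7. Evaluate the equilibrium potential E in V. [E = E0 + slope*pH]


Apply the Pourbaix line equation: E = E0 + slope*pH
E = -1.269 + (-0.0238)*13.7 = -1.269 + (-0.32606) = -1.59506 V
Rounded to 3 decimal places: E = -1.595 V

-1.595 V


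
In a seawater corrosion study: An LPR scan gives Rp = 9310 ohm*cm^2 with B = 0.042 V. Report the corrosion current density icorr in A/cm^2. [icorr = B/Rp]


Apply the Stern-Geary relation: icorr = B / Rp
icorr = 0.042 / 9310 = 4.511×10^-6 A/cm^2

4.511×10^-6 A/cm^2


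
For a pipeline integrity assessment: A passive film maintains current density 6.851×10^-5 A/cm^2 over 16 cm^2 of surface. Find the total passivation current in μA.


I = i_pass * A, then convert A → μA (×10^6)
I = 6.851×10^-5 * 16 * 10^6 = 1096.16 μA

1096.16 μA


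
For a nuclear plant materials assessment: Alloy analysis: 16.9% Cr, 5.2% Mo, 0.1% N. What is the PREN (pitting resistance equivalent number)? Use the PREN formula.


Apply the PREN formula: PREN = Cr + 3.3*Mo + 16*N
PREN = 16.9 + 3.3*5.2 + 16*0.1
PREN = 16.9 + 17.16 + 1.6 = 35.66

35.66


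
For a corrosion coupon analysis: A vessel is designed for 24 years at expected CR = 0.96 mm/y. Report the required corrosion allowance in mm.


Corrosion allowance = CR × design life
CA = 0.96 * 24 = 23.04 mm

23.04 mm


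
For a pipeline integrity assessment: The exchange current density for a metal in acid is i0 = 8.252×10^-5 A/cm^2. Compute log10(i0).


i0 = 8.252×10^-5 A/cm^2
log10(i0) = -4.083

-4.083


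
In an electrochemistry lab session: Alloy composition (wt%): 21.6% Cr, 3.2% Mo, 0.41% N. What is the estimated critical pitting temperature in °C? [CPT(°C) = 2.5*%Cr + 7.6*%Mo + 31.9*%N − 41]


Apply the ASTM G48 empirical CPT estimate: CPT(°C) = 2.5*%Cr + 7.6*%Mo + 31.9*%N − 41
2.5*21.6 = 54; 7.6*3.2 = 24.32; 31.9*0.41 = 13.079
CPT = 54 + 24.32 + 13.079 − 41 = 50.399 °C
Rounded to 0.1 °C: CPT ≈ 50.4 °C

50.4 °C


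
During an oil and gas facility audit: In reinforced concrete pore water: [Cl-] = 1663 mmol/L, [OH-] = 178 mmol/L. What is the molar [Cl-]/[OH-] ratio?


Threshold parameter = [Cl-] / [OH-] (molar basis; both in mmol/L, so units cancel)
Ratio = 1663 / 178 = 9.34

9.34


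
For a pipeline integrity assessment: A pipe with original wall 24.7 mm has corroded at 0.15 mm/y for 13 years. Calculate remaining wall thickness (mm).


Remaining wall = original − CR × time
t = 24.7 − 0.15*13 = 24.7 − 1.95 = 22.75 mm

22.75 mm


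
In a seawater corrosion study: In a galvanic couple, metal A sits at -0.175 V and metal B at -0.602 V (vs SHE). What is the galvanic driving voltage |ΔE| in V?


Driving voltage is the absolute potential difference.
|ΔE| = |-0.175 − (-0.602)| = 0.427 V

0.427 V


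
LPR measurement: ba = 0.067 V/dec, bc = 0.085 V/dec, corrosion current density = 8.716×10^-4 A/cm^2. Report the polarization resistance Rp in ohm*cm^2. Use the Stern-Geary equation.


Apply the Stern-Geary equation: Rp = ba*bc / (2.303*icorr*(ba+bc))
ba*bc = 0.067*0.085 = 0.005695
ba+bc = 0.152; 2.303*icorr*(ba+bc) = 2.303*8.716×10^-4*0.152 = 3.0510881×10^-4
Rp = 0.005695 / 3.0510881×10^-4 = 18.7 ohm*cm^2

18.7 ohm*cm^2


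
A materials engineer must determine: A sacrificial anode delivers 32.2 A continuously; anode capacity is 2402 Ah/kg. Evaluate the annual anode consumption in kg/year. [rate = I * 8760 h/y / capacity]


Annual consumption = current * hours per year / capacity
Rate = 32.2 * 8760 / 2402 = 117.4 kg/year

117.4 kg/year


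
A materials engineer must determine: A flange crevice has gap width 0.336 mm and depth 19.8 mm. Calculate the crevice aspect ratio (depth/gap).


Aspect ratio = depth / gap
Ratio = 19.8 / 0.336 = 58.9

58.9


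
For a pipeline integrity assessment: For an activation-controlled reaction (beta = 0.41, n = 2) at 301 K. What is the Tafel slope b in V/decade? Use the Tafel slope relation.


Apply the Tafel slope relation: b = 2.303*R*T/(beta*n*F)
Numerator: 2.303 * 8.314 * 301 = 5763.29
Denominator: 0.41 * 2 * 96485 = 79117.7
b = 5763.29 / 79117.7 = 0.073 V/decade

0.073 V/decade


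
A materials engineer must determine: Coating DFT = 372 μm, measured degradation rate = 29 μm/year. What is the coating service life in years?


Service life = thickness / degradation rate
Life = 372 / 29 = 12.8 years

12.8 years


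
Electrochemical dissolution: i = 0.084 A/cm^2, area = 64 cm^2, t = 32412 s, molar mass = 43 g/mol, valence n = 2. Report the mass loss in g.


Apply Faraday's law: m = i*A*t*M / (n*F)
Total charge passed Q = i*A*t = 0.084*64*32412 = 174246.912 C
m = Q*M/(n*F) = 174246.912*43/(2*96485) = 38.82789 g

38.82789 g


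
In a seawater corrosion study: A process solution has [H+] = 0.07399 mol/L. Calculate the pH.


pH = −log10[H+]
pH = −log10(0.07399) = 1.13

1.13


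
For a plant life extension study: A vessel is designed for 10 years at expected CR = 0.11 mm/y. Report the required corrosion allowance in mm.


Corrosion allowance = CR × design life
CA = 0.11 * 10 = 1.1 mm

1.1 mm


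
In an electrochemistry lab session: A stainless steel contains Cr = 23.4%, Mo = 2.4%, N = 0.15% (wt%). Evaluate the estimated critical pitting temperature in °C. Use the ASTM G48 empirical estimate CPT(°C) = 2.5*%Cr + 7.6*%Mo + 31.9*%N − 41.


Apply the ASTM G48 empirical CPT estimate: CPT(°C) = 2.5*%Cr + 7.6*%Mo + 31.9*%N − 41
2.5*23.4 = 58.5; 7.6*2.4 = 18.24; 31.9*0.15 = 4.785
CPT = 58.5 + 18.24 + 4.785 − 41 = 40.525 °C
Rounded to 0.1 °C: CPT ≈ 40.5 °C

40.5 °C


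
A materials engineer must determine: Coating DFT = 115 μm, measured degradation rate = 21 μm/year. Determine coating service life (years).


Service life = thickness / degradation rate
Life = 115 / 21 = 5.5 years

5.5 years


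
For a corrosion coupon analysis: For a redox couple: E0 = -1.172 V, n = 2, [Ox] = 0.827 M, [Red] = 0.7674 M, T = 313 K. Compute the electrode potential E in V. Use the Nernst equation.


Apply the Nernst equation: E = E0 + (RT/nF)*ln([Ox]/[Red])
Step 1: RT/nF = 8.314*313/(2*96485) = 0.01348542 V
Step 2: [Ox]/[Red] = 0.827/0.7674 = 1.077665
Step 3: ln(1.077665) = 0.074797
Step 4: correction = 0.01348542 * 0.074797 = 0.001 V
E = -1.172 + 0.001 = -1.171 V

-1.171 V


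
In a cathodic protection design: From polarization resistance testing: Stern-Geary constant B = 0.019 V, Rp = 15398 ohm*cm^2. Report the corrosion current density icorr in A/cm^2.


Apply the Stern-Geary relation: icorr = B / Rp
icorr = 0.019 / 15398 = 1.234×10^-6 A/cm^2

1.234×10^-6 A/cm^2


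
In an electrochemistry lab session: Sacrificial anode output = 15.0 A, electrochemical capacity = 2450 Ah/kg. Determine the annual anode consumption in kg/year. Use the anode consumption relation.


Annual consumption = current * hours per year / capacity
Rate = 15.0 * 8760 / 2450 = 53.6 kg/year

53.6 kg/year


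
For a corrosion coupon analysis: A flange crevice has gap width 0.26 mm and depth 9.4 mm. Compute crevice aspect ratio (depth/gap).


Aspect ratio = depth / gap
Ratio = 9.4 / 0.26 = 36.2

36.2


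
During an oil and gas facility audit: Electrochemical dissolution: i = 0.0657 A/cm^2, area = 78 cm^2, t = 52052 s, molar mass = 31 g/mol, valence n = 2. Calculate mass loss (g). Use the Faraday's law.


Apply Faraday's law: m = i*A*t*M / (n*F)
Total charge passed Q = i*A*t = 0.0657*78*52052 = 266745.6792 C
m = Q*M/(n*F) = 266745.6792*31/(2*96485) = 42.85182 g

42.85182 g


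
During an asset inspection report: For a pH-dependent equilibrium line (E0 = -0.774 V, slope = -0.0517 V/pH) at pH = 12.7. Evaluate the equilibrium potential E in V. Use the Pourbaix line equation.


Apply the Pourbaix line equation: E = E0 + slope*pH
E = -0.774 + (-0.0517)*12.7 = -0.774 + (-0.65659) = -1.43059 V
Rounded to 4 decimal places: E = -1.4306 V

-1.4306 V


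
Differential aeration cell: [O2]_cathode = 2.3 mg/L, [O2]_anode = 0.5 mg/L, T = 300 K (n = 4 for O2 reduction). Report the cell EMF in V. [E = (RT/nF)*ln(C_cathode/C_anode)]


Apply the Nernst concentration-cell relation: E = (RT/nF)*ln(C_cathode/C_anode)
RT/nF = 8.314*300/(4*96485) = 0.00646266 V
ln(2.3/0.5) = 1.52606
E = 0.00646266 * 1.52606 = 0.00986 V

0.00986 V


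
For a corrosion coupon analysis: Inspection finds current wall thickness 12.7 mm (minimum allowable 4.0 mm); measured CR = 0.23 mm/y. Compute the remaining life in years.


Apply the remaining-life relation: RL = (t_current − t_min) / CR
RL = (12.7 − 4.0) / 0.23 = 8.7 / 0.23 = 37.8 years

37.8 years


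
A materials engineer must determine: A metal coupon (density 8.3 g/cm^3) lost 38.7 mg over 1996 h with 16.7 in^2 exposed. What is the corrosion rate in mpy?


Apply the mpy weight-loss relation: CR = 534 * W / (D * A * T)
Numerator: 534 * 38.7 = 20665.8
Denominator: 8.3 * 16.7 * 1996 = 276665.56
CR = 20665.8 / 276665.56 = 0.0747 mpy

0.0747 mpy


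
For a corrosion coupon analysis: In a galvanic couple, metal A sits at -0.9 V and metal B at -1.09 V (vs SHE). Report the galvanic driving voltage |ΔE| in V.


Driving voltage is the absolute potential difference.
|ΔE| = |-0.9 − (-1.09)| = 0.19 V

0.19 V


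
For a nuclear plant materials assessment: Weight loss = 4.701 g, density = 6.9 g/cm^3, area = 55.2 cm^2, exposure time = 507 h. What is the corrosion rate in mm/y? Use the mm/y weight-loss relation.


Apply the mm/y weight-loss relation: CR = 87600 * W / (D * A * T)
Numerator: 87600 * 4.701 = 411807.6
Denominator: 6.9 * 55.2 * 507 = 193106.16
CR = 411807.6 / 193106.16 = 2.132545 mm/y

2.132545 mm/y


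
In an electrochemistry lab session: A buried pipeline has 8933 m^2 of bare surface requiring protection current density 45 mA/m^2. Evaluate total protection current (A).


I = area * current density, then convert mA → A (÷1000)
I = 8933 * 45 / 1000 = 401.99 A

401.99 A


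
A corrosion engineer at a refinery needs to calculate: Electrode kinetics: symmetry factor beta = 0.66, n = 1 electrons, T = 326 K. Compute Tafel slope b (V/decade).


Apply the Tafel slope relation: b = 2.303*R*T/(beta*n*F)
Numerator: 2.303 * 8.314 * 326 = 6241.97
Denominator: 0.66 * 1 * 96485 = 63680.1
b = 6241.97 / 63680.1 = 0.098 V/decade

0.098 V/decade


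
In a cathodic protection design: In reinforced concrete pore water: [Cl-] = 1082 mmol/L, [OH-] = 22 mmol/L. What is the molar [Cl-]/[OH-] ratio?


Threshold parameter = [Cl-] / [OH-] (molar basis; both in mmol/L, so units cancel)
Ratio = 1082 / 22 = 49.18

49.18


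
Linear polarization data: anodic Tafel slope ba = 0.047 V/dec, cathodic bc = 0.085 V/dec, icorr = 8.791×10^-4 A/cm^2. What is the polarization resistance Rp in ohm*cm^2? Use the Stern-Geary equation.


Apply the Stern-Geary equation: Rp = ba*bc / (2.303*icorr*(ba+bc))
ba*bc = 0.047*0.085 = 0.003995
ba+bc = 0.132; 2.303*icorr*(ba+bc) = 2.303*8.791×10^-4*0.132 = 2.6724288×10^-4
Rp = 0.003995 / 2.6724288×10^-4 = 14.95 ohm*cm^2

14.95 ohm*cm^2


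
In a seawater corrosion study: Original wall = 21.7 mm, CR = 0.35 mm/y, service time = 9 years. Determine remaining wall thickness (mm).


Remaining wall = original − CR × time
t = 21.7 − 0.35*9 = 21.7 − 3.15 = 18.55 mm

18.55 mm


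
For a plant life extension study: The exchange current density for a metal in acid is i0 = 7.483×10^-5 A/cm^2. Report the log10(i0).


i0 = 7.483×10^-5 A/cm^2
log10(i0) = -4.126

-4.126


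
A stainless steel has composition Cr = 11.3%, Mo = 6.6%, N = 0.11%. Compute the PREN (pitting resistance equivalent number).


Apply the PREN formula: PREN = Cr + 3.3*Mo + 16*N
PREN = 11.3 + 3.3*6.6 + 16*0.11
PREN = 11.3 + 21.78 + 1.76 = 34.84

34.84


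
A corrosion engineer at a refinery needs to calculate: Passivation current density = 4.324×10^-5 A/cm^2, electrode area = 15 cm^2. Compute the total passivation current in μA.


I = i_pass * A, then convert A → μA (×10^6)
I = 4.324×10^-5 * 15 * 10^6 = 648.6 μA

648.6 μA


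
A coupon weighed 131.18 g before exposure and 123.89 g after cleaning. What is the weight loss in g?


Weight loss = initial − final
WL = 131.18 − 123.89 = 7.29 g

7.29 g


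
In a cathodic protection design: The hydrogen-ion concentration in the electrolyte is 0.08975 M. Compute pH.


pH = −log10[H+]
pH = −log10(0.08975) = 1.05

1.05


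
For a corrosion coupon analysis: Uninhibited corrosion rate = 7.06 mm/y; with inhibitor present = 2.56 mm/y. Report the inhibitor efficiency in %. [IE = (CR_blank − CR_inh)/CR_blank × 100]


Apply the inhibitor-efficiency definition: IE = (CR_blank − CR_inh)/CR_blank × 100
IE = (7.06 − 2.56) / 7.06 × 100
IE = 4.5 / 7.06 × 100 = 63.7 %

63.7 %


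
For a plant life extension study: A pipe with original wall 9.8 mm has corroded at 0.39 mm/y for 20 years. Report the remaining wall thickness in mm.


Remaining wall = original − CR × time
t = 9.8 − 0.39*20 = 9.8 − 7.8 = 2.0 mm

2.0 mm


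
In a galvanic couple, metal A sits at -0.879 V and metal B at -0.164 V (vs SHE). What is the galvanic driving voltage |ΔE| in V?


Driving voltage is the absolute potential difference.
|ΔE| = |-0.879 − (-0.164)| = 0.715 V

0.715 V


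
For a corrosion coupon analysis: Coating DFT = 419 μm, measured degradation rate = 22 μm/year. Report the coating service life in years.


Service life = thickness / degradation rate
Life = 419 / 22 = 19.0 years

19.0 years


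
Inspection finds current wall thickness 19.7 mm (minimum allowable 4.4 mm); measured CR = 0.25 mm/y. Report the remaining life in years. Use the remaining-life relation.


Apply the remaining-life relation: RL = (t_current − t_min) / CR
RL = (19.7 − 4.4) / 0.25 = 15.3 / 0.25 = 61.2 years

61.2 years


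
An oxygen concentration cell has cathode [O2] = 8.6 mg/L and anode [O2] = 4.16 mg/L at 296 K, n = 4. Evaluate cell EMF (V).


Apply the Nernst concentration-cell relation: E = (RT/nF)*ln(C_cathode/C_anode)
RT/nF = 8.314*296/(4*96485) = 0.00637649 V
ln(8.6/4.16) = 0.72625
E = 0.00637649 * 0.72625 = 0.00463 V

0.00463 V


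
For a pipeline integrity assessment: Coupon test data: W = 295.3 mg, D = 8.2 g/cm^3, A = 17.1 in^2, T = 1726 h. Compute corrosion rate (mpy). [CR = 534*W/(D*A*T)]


Apply the mpy weight-loss relation: CR = 534 * W / (D * A * T)
Numerator: 534 * 295.3 = 157690.2
Denominator: 8.2 * 17.1 * 1726 = 242019.72
CR = 157690.2 / 242019.72 = 0.6516 mpy

0.6516 mpy


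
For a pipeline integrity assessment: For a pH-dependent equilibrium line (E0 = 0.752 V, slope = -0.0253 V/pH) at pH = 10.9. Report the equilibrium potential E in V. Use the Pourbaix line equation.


Apply the Pourbaix line equation: E = E0 + slope*pH
E = 0.752 + (-0.0253)*10.9 = 0.752 + (-0.27577) = 0.47623 V
Rounded to 3 decimal places: E = 0.476 V

0.476 V


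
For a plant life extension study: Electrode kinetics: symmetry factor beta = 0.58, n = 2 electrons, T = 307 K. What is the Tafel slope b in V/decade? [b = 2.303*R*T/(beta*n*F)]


Apply the Tafel slope relation: b = 2.303*R*T/(beta*n*F)
Numerator: 2.303 * 8.314 * 307 = 5878.17
Denominator: 0.58 * 2 * 96485 = 111922.6
b = 5878.17 / 111922.6 = 0.0525 V/decade

0.0525 V/decade


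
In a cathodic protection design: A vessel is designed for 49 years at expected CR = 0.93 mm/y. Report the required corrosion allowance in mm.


Corrosion allowance = CR × design life
CA = 0.93 * 49 = 45.57 mm

45.57 mm


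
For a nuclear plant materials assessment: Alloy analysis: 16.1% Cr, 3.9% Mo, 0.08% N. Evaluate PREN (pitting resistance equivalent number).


Apply the PREN formula: PREN = Cr + 3.3*Mo + 16*N
PREN = 16.1 + 3.3*3.9 + 16*0.08
PREN = 16.1 + 12.87 + 1.28 = 30.25

30.25


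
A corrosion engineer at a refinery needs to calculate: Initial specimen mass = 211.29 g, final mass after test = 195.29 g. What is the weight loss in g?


Weight loss = initial − final
WL = 211.29 − 195.29 = 16.0 g

16.0 g


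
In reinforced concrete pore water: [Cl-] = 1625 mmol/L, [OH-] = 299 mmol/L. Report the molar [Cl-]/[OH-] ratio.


Threshold parameter = [Cl-] / [OH-] (molar basis; both in mmol/L, so units cancel)
Ratio = 1625 / 299 = 5.43

5.43


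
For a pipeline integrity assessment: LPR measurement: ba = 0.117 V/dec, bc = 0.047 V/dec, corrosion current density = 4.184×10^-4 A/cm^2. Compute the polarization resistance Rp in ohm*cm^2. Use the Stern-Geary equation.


Apply the Stern-Geary equation: Rp = ba*bc / (2.303*icorr*(ba+bc))
ba*bc = 0.117*0.047 = 0.005499
ba+bc = 0.164; 2.303*icorr*(ba+bc) = 2.303*4.184×10^-4*0.164 = 1.5802633×10^-4
Rp = 0.005499 / 1.5802633×10^-4 = 34.8 ohm*cm^2

34.8 ohm*cm^2


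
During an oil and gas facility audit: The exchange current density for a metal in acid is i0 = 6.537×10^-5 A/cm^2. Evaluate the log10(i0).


i0 = 6.537×10^-5 A/cm^2
log10(i0) = -4.185

-4.185


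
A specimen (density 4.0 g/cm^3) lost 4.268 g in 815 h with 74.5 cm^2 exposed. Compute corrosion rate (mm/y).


Apply the mm/y weight-loss relation: CR = 87600 * W / (D * A * T)
Numerator: 87600 * 4.268 = 373876.8
Denominator: 4.0 * 74.5 * 815 = 242870.0
CR = 373876.8 / 242870.0 = 1.539411 mm/y

1.539411 mm/y


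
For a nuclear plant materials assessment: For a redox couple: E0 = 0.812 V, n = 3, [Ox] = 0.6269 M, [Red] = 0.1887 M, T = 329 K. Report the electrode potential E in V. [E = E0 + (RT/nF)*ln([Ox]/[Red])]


Apply the Nernst equation: E = E0 + (RT/nF)*ln([Ox]/[Red])
Step 1: RT/nF = 8.314*329/(3*96485) = 0.00944985 V
Step 2: [Ox]/[Red] = 0.6269/0.1887 = 3.322205
Step 3: ln(3.322205) = 1.200629
Step 4: correction = 0.00944985 * 1.200629 = 0.011 V
E = 0.812 + 0.011 = 0.823 V

0.823 V


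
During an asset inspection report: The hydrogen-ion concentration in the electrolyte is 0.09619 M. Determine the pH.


pH = −log10[H+]
pH = −log10(0.09619) = 1.02

1.02


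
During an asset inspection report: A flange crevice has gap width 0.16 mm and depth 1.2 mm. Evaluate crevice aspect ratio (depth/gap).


Aspect ratio = depth / gap
Ratio = 1.2 / 0.16 = 7.5

7.5


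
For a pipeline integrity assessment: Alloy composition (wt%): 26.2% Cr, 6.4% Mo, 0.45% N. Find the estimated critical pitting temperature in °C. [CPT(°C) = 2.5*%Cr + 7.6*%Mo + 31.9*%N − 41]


Apply the ASTM G48 empirical CPT estimate: CPT(°C) = 2.5*%Cr + 7.6*%Mo + 31.9*%N − 41
2.5*26.2 = 65.5; 7.6*6.4 = 48.64; 31.9*0.45 = 14.355
CPT = 65.5 + 48.64 + 14.355 − 41 = 87.495 °C
Rounded to 0.1 °C: CPT ≈ 87.5 °C

87.5 °C


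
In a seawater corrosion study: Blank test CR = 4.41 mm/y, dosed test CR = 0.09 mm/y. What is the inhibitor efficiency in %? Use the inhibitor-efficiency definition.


Apply the inhibitor-efficiency definition: IE = (CR_blank − CR_inh)/CR_blank × 100
IE = (4.41 − 0.09) / 4.41 × 100
IE = 4.32 / 4.41 × 100 = 98.0 %

98.0 %


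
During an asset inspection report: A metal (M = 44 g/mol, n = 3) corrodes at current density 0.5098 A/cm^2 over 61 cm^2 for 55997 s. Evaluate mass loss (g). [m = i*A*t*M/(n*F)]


Apply Faraday's law: m = i*A*t*M / (n*F)
Total charge passed Q = i*A*t = 0.5098*61*55997 = 1741383.5066 C
m = Q*M/(n*F) = 1741383.5066*44/(3*96485) = 264.7074 g

264.7074 g


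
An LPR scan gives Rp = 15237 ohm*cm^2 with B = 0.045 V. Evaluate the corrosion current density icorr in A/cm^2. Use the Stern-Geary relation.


Apply the Stern-Geary relation: icorr = B / Rp
icorr = 0.045 / 15237 = 2.953×10^-6 A/cm^2

2.953×10^-6 A/cm^2


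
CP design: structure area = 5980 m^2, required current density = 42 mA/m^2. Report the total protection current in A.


I = area * current density, then convert mA → A (÷1000)
I = 5980 * 42 / 1000 = 251.16 A

251.16 A


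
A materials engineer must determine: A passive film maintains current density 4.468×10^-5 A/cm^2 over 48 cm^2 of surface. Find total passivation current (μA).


I = i_pass * A, then convert A → μA (×10^6)
I = 4.468×10^-5 * 48 * 10^6 = 2144.64 μA

2144.64 μA


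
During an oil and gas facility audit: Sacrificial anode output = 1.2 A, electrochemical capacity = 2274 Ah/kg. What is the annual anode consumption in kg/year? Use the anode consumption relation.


Annual consumption = current * hours per year / capacity
Rate = 1.2 * 8760 / 2274 = 4.6 kg/year

4.6 kg/year


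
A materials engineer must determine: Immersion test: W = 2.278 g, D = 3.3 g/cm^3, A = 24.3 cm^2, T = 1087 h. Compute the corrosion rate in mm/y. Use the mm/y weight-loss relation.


Apply the mm/y weight-loss relation: CR = 87600 * W / (D * A * T)
Numerator: 87600 * 2.278 = 199552.8
Denominator: 3.3 * 24.3 * 1087 = 87166.53
CR = 199552.8 / 87166.53 = 2.28933 mm/y

2.28933 mm/y


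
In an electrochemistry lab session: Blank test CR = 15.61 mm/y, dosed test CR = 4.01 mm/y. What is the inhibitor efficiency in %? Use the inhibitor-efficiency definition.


Apply the inhibitor-efficiency definition: IE = (CR_blank − CR_inh)/CR_blank × 100
IE = (15.61 − 4.01) / 15.61 × 100
IE = 11.6 / 15.61 × 100 = 74.3 %

74.3 %


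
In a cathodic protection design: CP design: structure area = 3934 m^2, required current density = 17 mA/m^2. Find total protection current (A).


I = area * current density, then convert mA → A (÷1000)
I = 3934 * 17 / 1000 = 66.88 A

66.88 A


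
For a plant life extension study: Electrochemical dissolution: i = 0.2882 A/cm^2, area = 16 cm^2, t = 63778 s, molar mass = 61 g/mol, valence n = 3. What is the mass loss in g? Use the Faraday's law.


Apply Faraday's law: m = i*A*t*M / (n*F)
Total charge passed Q = i*A*t = 0.2882*16*63778 = 294093.1136 C
m = Q*M/(n*F) = 294093.1136*61/(3*96485) = 61.9774 g

61.9774 g


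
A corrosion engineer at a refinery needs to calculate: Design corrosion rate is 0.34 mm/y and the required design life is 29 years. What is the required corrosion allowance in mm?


Corrosion allowance = CR × design life
CA = 0.34 * 29 = 9.86 mm

9.86 mm


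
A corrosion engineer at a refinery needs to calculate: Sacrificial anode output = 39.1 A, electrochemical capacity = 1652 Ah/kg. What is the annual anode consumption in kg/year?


Annual consumption = current * hours per year / capacity
Rate = 39.1 * 8760 / 1652 = 207.3 kg/year

207.3 kg/year


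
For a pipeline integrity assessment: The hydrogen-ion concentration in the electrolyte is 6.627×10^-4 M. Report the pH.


pH = −log10[H+]
pH = −log10(6.627×10^-4) = 3.18

3.18


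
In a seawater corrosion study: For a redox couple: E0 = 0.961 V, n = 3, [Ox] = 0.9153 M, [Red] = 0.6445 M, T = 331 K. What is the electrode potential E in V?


Apply the Nernst equation: E = E0 + (RT/nF)*ln([Ox]/[Red])
Step 1: RT/nF = 8.314*331/(3*96485) = 0.00950729 V
Step 2: [Ox]/[Red] = 0.9153/0.6445 = 1.420171
Step 3: ln(1.420171) = 0.350777
Step 4: correction = 0.00950729 * 0.350777 = 0.003 V
E = 0.961 + 0.003 = 0.964 V

0.964 V


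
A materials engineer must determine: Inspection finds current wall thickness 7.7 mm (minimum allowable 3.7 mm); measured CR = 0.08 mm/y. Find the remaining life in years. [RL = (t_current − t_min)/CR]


Apply the remaining-life relation: RL = (t_current − t_min) / CR
RL = (7.7 − 3.7) / 0.08 = 4.0 / 0.08 = 50.0 years

50.0 years


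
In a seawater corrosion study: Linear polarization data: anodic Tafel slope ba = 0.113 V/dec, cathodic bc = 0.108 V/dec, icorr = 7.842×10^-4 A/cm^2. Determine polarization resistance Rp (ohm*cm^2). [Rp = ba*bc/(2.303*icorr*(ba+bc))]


Apply the Stern-Geary equation: Rp = ba*bc / (2.303*icorr*(ba+bc))
ba*bc = 0.113*0.108 = 0.012204
ba+bc = 0.221; 2.303*icorr*(ba+bc) = 2.303*7.842×10^-4*0.221 = 3.9912878×10^-4
Rp = 0.012204 / 3.9912878×10^-4 = 30.6 ohm*cm^2

30.6 ohm*cm^2


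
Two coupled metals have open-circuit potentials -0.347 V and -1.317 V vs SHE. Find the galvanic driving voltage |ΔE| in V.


Driving voltage is the absolute potential difference.
|ΔE| = |-0.347 − (-1.317)| = 0.97 V

0.97 V


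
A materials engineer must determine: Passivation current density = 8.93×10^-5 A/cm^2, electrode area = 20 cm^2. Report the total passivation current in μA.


I = i_pass * A, then convert A → μA (×10^6)
I = 8.93×10^-5 * 20 * 10^6 = 1786.0 μA

1786.0 μA


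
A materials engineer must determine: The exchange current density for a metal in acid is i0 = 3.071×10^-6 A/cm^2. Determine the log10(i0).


i0 = 3.071×10^-6 A/cm^2
log10(i0) = -5.513

-5.513


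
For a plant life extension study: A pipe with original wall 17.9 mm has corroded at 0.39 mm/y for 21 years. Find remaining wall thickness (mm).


Remaining wall = original − CR × time
t = 17.9 − 0.39*21 = 17.9 − 8.19 = 9.71 mm

9.71 mm


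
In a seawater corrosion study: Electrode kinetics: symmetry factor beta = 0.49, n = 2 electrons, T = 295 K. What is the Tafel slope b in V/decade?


Apply the Tafel slope relation: b = 2.303*R*T/(beta*n*F)
Numerator: 2.303 * 8.314 * 295 = 5648.41
Denominator: 0.49 * 2 * 96485 = 94555.3
b = 5648.41 / 94555.3 = 0.06 V/decade

0.06 V/decade


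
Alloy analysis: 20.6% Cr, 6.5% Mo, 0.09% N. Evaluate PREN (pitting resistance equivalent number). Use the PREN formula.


Apply the PREN formula: PREN = Cr + 3.3*Mo + 16*N
PREN = 20.6 + 3.3*6.5 + 16*0.09
PREN = 20.6 + 21.45 + 1.44 = 43.49

43.49


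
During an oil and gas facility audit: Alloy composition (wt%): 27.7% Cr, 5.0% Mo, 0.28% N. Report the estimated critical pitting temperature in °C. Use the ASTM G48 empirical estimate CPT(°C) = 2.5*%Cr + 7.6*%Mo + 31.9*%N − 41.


Apply the ASTM G48 empirical CPT estimate: CPT(°C) = 2.5*%Cr + 7.6*%Mo + 31.9*%N − 41
2.5*27.7 = 69.25; 7.6*5.0 = 38; 31.9*0.28 = 8.932
CPT = 69.25 + 38 + 8.932 − 41 = 75.182 °C
Rounded to 0.1 °C: CPT ≈ 75.2 °C

75.2 °C


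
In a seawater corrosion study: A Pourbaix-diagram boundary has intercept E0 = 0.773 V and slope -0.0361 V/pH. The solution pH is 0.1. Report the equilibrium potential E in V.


Apply the Pourbaix line equation: E = E0 + slope*pH
E = 0.773 + (-0.0361)*0.1 = 0.773 + (-0.00361) = 0.76939 V
Rounded to 3 decimal places: E = 0.769 V

0.769 V


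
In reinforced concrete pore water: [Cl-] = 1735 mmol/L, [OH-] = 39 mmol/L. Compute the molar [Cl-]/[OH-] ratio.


Threshold parameter = [Cl-] / [OH-] (molar basis; both in mmol/L, so units cancel)
Ratio = 1735 / 39 = 44.49

44.49


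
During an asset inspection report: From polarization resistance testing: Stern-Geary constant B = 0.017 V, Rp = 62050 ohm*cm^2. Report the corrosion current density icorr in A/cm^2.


Apply the Stern-Geary relation: icorr = B / Rp
icorr = 0.017 / 62050 = 2.74×10^-7 A/cm^2

2.74×10^-7 A/cm^2


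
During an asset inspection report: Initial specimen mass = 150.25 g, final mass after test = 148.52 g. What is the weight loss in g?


Weight loss = initial − final
WL = 150.25 − 148.52 = 1.73 g

1.73 g


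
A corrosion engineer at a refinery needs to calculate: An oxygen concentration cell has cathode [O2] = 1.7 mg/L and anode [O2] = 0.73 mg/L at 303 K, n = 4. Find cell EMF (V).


Apply the Nernst concentration-cell relation: E = (RT/nF)*ln(C_cathode/C_anode)
RT/nF = 8.314*303/(4*96485) = 0.00652729 V
ln(1.7/0.73) = 0.84534
E = 0.00652729 * 0.84534 = 0.00552 V

0.00552 V


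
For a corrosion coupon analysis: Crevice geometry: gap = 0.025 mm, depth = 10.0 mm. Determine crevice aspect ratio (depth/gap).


Aspect ratio = depth / gap
Ratio = 10.0 / 0.025 = 400.0

400.0


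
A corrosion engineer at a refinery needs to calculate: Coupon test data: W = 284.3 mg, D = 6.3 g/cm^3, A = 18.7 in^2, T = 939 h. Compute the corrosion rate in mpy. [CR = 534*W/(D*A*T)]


Apply the mpy weight-loss relation: CR = 534 * W / (D * A * T)
Numerator: 534 * 284.3 = 151816.2
Denominator: 6.3 * 18.7 * 939 = 110623.59
CR = 151816.2 / 110623.59 = 1.37237 mpy

1.37237 mpy


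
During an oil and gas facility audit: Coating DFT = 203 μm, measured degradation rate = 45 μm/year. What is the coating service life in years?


Service life = thickness / degradation rate
Life = 203 / 45 = 4.5 years

4.5 years


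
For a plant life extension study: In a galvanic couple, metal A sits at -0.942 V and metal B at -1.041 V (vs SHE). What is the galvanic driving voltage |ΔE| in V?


Driving voltage is the absolute potential difference.
|ΔE| = |-0.942 − (-1.041)| = 0.099 V

0.099 V


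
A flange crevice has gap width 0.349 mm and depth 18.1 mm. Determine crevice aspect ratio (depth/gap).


Aspect ratio = depth / gap
Ratio = 18.1 / 0.349 = 51.9

51.9


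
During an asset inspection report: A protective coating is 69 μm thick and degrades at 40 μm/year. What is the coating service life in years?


Service life = thickness / degradation rate
Life = 69 / 40 = 1.7 years

1.7 years


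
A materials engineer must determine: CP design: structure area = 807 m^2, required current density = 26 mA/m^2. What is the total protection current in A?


I = area * current density, then convert mA → A (÷1000)
I = 807 * 26 / 1000 = 20.98 A

20.98 A


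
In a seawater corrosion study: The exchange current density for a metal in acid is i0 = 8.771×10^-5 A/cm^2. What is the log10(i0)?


i0 = 8.771×10^-5 A/cm^2
log10(i0) = -4.057

-4.057


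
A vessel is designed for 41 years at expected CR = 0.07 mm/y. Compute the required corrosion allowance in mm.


Corrosion allowance = CR × design life
CA = 0.07 * 41 = 2.87 mm

2.87 mm


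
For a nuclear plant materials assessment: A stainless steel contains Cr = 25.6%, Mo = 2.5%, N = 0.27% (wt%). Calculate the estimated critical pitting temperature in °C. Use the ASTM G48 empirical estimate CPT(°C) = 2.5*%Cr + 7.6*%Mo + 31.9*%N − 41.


Apply the ASTM G48 empirical CPT estimate: CPT(°C) = 2.5*%Cr + 7.6*%Mo + 31.9*%N − 41
2.5*25.6 = 64; 7.6*2.5 = 19; 31.9*0.27 = 8.613
CPT = 64 + 19 + 8.613 − 41 = 50.613 °C
Rounded to 0.1 °C: CPT ≈ 50.6 °C

50.6 °C


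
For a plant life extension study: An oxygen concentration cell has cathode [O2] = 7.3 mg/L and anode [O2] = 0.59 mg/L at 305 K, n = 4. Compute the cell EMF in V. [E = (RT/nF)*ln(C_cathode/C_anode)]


Apply the Nernst concentration-cell relation: E = (RT/nF)*ln(C_cathode/C_anode)
RT/nF = 8.314*305/(4*96485) = 0.00657037 V
ln(7.3/0.59) = 2.51551
E = 0.00657037 * 2.51551 = 0.01653 V

0.01653 V


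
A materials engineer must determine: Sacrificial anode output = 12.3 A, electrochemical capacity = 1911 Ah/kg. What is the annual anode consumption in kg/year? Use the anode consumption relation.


Annual consumption = current * hours per year / capacity
Rate = 12.3 * 8760 / 1911 = 56.4 kg/year

56.4 kg/year


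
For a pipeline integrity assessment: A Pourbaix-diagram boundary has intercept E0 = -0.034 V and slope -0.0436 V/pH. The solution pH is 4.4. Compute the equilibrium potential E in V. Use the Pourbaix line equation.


Apply the Pourbaix line equation: E = E0 + slope*pH
E = -0.034 + (-0.0436)*4.4 = -0.034 + (-0.19184) = -0.22584 V
Rounded to 3 decimal places: E = -0.226 V

-0.226 V


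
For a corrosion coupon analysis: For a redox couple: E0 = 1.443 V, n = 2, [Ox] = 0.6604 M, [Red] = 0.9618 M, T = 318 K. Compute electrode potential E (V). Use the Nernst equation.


Apply the Nernst equation: E = E0 + (RT/nF)*ln([Ox]/[Red])
Step 1: RT/nF = 8.314*318/(2*96485) = 0.01370084 V
Step 2: [Ox]/[Red] = 0.6604/0.9618 = 0.686629
Step 3: ln(0.686629) = -0.375961
Step 4: correction = 0.01370084 * -0.375961 = -0.0052 V
E = 1.443 + -0.0052 = 1.4378 V

1.4378 V


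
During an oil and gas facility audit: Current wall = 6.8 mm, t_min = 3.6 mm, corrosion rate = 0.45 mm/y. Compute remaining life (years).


Apply the remaining-life relation: RL = (t_current − t_min) / CR
RL = (6.8 − 3.6) / 0.45 = 3.2 / 0.45 = 7.1 years

7.1 years


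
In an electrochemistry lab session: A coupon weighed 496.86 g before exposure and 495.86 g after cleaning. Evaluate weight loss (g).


Weight loss = initial − final
WL = 496.86 − 495.86 = 1.0 g

1.0 g


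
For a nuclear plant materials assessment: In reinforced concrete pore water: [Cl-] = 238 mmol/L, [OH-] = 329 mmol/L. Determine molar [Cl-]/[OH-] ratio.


Threshold parameter = [Cl-] / [OH-] (molar basis; both in mmol/L, so units cancel)
Ratio = 238 / 329 = 0.72

0.72


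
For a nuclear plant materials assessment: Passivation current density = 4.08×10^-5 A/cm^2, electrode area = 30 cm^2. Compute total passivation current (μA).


I = i_pass * A, then convert A → μA (×10^6)
I = 4.08×10^-5 * 30 * 10^6 = 1224.0 μA

1224.0 μA


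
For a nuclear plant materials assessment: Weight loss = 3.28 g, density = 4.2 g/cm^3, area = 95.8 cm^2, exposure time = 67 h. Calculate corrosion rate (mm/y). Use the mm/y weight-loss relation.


Apply the mm/y weight-loss relation: CR = 87600 * W / (D * A * T)
Numerator: 87600 * 3.28 = 287328.0
Denominator: 4.2 * 95.8 * 67 = 26958.12
CR = 287328.0 / 26958.12 = 10.6583 mm/y

10.6583 mm/y


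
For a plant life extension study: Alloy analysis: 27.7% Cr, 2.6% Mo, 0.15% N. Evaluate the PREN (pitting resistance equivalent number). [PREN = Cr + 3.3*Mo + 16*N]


Apply the PREN formula: PREN = Cr + 3.3*Mo + 16*N
PREN = 27.7 + 3.3*2.6 + 16*0.15
PREN = 27.7 + 8.58 + 2.4 = 38.68

38.68


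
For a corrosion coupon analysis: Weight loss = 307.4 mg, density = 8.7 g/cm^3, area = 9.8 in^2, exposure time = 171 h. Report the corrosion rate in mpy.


Apply the mpy weight-loss relation: CR = 534 * W / (D * A * T)
Numerator: 534 * 307.4 = 164151.6
Denominator: 8.7 * 9.8 * 171 = 14579.46
CR = 164151.6 / 14579.46 = 11.259 mpy

11.259 mpy


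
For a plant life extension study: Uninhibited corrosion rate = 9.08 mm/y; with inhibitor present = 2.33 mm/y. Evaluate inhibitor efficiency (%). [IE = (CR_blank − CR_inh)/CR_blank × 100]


Apply the inhibitor-efficiency definition: IE = (CR_blank − CR_inh)/CR_blank × 100
IE = (9.08 − 2.33) / 9.08 × 100
IE = 6.75 / 9.08 × 100 = 74.3 %

74.3 %


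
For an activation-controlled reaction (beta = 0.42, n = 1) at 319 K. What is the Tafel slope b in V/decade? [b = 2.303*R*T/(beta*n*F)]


Apply the Tafel slope relation: b = 2.303*R*T/(beta*n*F)
Numerator: 2.303 * 8.314 * 319 = 6107.94
Denominator: 0.42 * 1 * 96485 = 40523.7
b = 6107.94 / 40523.7 = 0.151 V/decade

0.151 V/decade


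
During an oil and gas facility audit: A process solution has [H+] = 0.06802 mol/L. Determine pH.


pH = −log10[H+]
pH = −log10(0.06802) = 1.17

1.17


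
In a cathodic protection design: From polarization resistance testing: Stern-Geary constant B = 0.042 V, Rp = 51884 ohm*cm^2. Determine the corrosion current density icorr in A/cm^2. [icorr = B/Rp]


Apply the Stern-Geary relation: icorr = B / Rp
icorr = 0.042 / 51884 = 8.095×10^-7 A/cm^2

8.095×10^-7 A/cm^2


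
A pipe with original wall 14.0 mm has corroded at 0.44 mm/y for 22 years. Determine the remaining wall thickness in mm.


Remaining wall = original − CR × time
t = 14.0 − 0.44*22 = 14.0 − 9.68 = 4.32 mm

4.32 mm


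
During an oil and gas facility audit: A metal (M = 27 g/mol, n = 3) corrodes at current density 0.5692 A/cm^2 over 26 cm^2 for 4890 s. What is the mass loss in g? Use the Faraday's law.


Apply Faraday's law: m = i*A*t*M / (n*F)
Total charge passed Q = i*A*t = 0.5692*26*4890 = 72368.088 C
m = Q*M/(n*F) = 72368.088*27/(3*96485) = 6.75 g

6.75 g


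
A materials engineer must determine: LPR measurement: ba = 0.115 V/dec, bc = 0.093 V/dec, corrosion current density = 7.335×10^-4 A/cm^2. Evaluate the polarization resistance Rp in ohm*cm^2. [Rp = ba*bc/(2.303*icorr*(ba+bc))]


Apply the Stern-Geary equation: Rp = ba*bc / (2.303*icorr*(ba+bc))
ba*bc = 0.115*0.093 = 0.010695
ba+bc = 0.208; 2.303*icorr*(ba+bc) = 2.303*7.335×10^-4*0.208 = 3.513641×10^-4
Rp = 0.010695 / 3.513641×10^-4 = 30.44 ohm*cm^2

30.44 ohm*cm^2


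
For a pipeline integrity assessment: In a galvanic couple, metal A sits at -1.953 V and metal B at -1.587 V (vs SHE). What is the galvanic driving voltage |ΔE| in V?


Driving voltage is the absolute potential difference.
|ΔE| = |-1.953 − (-1.587)| = 0.366 V

0.366 V


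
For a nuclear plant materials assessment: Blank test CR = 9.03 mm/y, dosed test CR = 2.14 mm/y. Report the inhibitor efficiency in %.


Apply the inhibitor-efficiency definition: IE = (CR_blank − CR_inh)/CR_blank × 100
IE = (9.03 − 2.14) / 9.03 × 100
IE = 6.89 / 9.03 × 100 = 76.3 %

76.3 %


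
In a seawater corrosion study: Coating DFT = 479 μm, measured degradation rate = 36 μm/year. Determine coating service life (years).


Service life = thickness / degradation rate
Life = 479 / 36 = 13.3 years

13.3 years


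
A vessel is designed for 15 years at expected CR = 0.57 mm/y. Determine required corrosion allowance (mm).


Corrosion allowance = CR × design life
CA = 0.57 * 15 = 8.55 mm

8.55 mm


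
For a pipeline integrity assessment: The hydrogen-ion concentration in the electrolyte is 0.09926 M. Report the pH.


pH = −log10[H+]
pH = −log10(0.09926) = 1.0

1.0


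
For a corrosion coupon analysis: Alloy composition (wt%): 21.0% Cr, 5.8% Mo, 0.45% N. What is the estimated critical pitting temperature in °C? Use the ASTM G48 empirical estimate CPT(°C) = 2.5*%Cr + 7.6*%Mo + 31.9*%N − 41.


Apply the ASTM G48 empirical CPT estimate: CPT(°C) = 2.5*%Cr + 7.6*%Mo + 31.9*%N − 41
2.5*21.0 = 52.5; 7.6*5.8 = 44.08; 31.9*0.45 = 14.355
CPT = 52.5 + 44.08 + 14.355 − 41 = 69.935 °C
Rounded to 0.1 °C: CPT ≈ 69.9 °C

69.9 °C
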